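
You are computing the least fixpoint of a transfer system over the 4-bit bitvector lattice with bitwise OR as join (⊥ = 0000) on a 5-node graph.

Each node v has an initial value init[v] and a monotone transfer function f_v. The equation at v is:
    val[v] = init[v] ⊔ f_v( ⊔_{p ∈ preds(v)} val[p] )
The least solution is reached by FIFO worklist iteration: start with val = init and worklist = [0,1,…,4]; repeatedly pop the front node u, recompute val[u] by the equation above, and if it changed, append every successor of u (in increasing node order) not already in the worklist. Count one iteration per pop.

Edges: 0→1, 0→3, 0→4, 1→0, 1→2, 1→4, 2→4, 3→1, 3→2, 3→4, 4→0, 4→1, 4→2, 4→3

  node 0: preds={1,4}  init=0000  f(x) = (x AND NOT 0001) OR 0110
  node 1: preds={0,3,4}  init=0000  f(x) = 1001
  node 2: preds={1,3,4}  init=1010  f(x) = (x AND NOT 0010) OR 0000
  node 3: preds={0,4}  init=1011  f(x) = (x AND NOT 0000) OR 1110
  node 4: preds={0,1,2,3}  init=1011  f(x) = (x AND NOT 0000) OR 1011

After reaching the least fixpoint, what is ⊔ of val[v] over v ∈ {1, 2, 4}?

1111

Worklist (10 pops):
  #1 pop 0: in=1011 → 1110 (was 0000); enqueue []
  #2 pop 1: in=1111 → 1001 (was 0000); enqueue [0]
  #3 pop 2: in=1011 → 1011 (was 1010); enqueue []
  #4 pop 3: in=1111 → 1111 (was 1011); enqueue [1,2]
  #5 pop 4: in=1111 → 1111 (was 1011); enqueue [3]
  #6 pop 0: in=1111 → 1110 (no change)
  #7 pop 1: in=1111 → 1001 (no change)
  #8 pop 2: in=1111 → 1111 (was 1011); enqueue [4]
  #9 pop 3: in=1111 → 1111 (no change)
  #10 pop 4: in=1111 → 1111 (no change)

Fixpoint:
  val[0] = 1110
  val[1] = 1001
  val[2] = 1111
  val[3] = 1111
  val[4] = 1111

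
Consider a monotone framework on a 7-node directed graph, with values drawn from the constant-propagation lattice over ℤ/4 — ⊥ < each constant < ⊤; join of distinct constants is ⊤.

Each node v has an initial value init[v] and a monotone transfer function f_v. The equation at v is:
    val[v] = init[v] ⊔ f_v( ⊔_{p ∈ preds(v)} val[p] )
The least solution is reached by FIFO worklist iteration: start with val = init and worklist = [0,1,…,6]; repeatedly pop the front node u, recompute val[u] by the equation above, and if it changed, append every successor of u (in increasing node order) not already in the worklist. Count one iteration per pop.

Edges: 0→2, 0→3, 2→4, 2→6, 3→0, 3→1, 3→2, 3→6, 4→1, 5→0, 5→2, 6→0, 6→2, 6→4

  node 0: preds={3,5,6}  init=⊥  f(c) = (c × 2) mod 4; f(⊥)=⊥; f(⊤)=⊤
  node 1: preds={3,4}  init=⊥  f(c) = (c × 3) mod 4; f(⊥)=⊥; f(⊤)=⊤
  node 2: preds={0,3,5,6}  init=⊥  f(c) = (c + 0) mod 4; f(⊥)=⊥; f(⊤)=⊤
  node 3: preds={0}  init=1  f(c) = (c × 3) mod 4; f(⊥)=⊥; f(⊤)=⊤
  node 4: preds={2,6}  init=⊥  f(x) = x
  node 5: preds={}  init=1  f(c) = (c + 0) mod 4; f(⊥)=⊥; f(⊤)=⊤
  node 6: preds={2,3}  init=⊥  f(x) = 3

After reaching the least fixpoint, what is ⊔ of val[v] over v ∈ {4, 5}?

⊤

Trace (12 dequeues):
  [1] u=0 | in 1 | out 2 | prev ⊥ | push {}
  [2] u=1 | in 1 | out 3 | prev ⊥ | push {}
  [3] u=2 | in ⊤ | out ⊤ | prev ⊥ | push {}
  [4] u=3 | in 2 | out ⊤ | prev 1 | push {0,1,2}
  [5] u=4 | in ⊤ | out ⊤ | prev ⊥ | push {}
  [6] u=5 | in ⊥ | out 1 | ==
  [7] u=6 | in ⊤ | out 3 | prev ⊥ | push {4}
  [8] u=0 | in ⊤ | out ⊤ | prev 2 | push {3}
  [9] u=1 | in ⊤ | out ⊤ | prev 3 | push {}
  [10] u=2 | in ⊤ | out ⊤ | ==
  [11] u=4 | in ⊤ | out ⊤ | ==
  [12] u=3 | in ⊤ | out ⊤ | ==

Converged values:
  [0] ⊤
  [1] ⊤
  [2] ⊤
  [3] ⊤
  [4] ⊤
  [5] 1
  [6] 3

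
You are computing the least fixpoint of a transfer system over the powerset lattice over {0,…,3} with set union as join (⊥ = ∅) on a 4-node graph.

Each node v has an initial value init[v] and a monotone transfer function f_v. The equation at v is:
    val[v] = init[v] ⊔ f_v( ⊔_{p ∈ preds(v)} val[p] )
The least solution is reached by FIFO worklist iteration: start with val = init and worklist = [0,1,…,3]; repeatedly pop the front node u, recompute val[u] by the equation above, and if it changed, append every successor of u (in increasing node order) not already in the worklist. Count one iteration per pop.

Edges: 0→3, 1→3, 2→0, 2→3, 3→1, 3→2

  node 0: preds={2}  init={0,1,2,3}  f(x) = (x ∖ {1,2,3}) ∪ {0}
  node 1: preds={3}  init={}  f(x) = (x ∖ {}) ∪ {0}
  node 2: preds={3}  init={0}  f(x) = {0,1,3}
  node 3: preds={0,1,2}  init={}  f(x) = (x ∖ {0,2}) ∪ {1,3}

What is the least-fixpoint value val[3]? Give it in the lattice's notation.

{1,3}

Worklist (8 pops):
  #1 pop 0: in={0} → {0,1,2,3} (no change)
  #2 pop 1: in={} → {0} (was {}); enqueue []
  #3 pop 2: in={} → {0,1,3} (was {0}); enqueue [0]
  #4 pop 3: in={0,1,2,3} → {1,3} (was {}); enqueue [1,2]
  #5 pop 0: in={0,1,3} → {0,1,2,3} (no change)
  #6 pop 1: in={1,3} → {0,1,3} (was {0}); enqueue [3]
  #7 pop 2: in={1,3} → {0,1,3} (no change)
  #8 pop 3: in={0,1,2,3} → {1,3} (no change)

Fixpoint:
  val[0] = {0,1,2,3}
  val[1] = {0,1,3}
  val[2] = {0,1,3}
  val[3] = {1,3}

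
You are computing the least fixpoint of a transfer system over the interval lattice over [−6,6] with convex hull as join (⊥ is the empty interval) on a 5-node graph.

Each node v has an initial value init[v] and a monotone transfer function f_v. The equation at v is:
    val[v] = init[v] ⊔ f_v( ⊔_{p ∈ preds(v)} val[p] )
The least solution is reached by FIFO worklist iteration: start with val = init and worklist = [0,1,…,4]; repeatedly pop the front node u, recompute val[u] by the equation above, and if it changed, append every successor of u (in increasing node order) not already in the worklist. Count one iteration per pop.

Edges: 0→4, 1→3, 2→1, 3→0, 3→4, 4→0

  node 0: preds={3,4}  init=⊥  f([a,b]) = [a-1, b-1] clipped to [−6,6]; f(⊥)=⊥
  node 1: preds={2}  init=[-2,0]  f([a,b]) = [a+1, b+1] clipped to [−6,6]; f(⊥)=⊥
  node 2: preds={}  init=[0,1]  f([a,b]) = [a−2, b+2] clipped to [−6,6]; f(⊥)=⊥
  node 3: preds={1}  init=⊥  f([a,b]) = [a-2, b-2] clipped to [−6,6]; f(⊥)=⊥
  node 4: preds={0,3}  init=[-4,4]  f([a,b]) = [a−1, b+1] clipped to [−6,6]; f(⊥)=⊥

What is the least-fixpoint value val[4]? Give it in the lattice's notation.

[-6,4]

Trace (7 dequeues):
  [1] u=0 | in [-4,4] | out [-5,3] | prev ⊥ | push {}
  [2] u=1 | in [0,1] | out [-2,2] | prev [-2,0] | push {}
  [3] u=2 | in ⊥ | out [0,1] | ==
  [4] u=3 | in [-2,2] | out [-4,0] | prev ⊥ | push {0}
  [5] u=4 | in [-5,3] | out [-6,4] | prev [-4,4] | push {}
  [6] u=0 | in [-6,4] | out [-6,3] | prev [-5,3] | push {4}
  [7] u=4 | in [-6,3] | out [-6,4] | ==

Converged values:
  [0] [-6,3]
  [1] [-2,2]
  [2] [0,1]
  [3] [-4,0]
  [4] [-6,4]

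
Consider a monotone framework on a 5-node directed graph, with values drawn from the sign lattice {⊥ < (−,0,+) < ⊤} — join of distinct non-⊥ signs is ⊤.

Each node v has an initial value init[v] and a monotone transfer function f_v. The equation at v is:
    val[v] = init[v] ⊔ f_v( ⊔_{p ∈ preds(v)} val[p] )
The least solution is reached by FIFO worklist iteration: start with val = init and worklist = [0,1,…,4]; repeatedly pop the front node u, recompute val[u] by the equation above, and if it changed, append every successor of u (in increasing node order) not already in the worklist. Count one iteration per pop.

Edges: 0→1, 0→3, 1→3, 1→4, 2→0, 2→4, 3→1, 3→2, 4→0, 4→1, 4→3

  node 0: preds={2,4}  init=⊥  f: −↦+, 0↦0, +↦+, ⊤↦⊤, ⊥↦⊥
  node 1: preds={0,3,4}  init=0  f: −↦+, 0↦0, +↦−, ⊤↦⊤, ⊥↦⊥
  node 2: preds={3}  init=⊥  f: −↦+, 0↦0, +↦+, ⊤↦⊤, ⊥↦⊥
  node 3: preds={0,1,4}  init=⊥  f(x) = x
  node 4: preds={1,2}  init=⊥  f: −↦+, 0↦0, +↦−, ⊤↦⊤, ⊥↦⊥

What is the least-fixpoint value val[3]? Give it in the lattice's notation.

0

Iteration log — 11 steps:
  step 1. node 0  ⊔preds=⊥  new=⊥  stable
  step 2. node 1  ⊔preds=⊥  new=0  stable
  step 3. node 2  ⊔preds=⊥  new=⊥  stable
  step 4. node 3  ⊔preds=0  new=0  old=⊥  +wl: 1,2
  step 5. node 4  ⊔preds=0  new=0  old=⊥  +wl: 0,3
  step 6. node 1  ⊔preds=0  new=0  stable
  step 7. node 2  ⊔preds=0  new=0  old=⊥  +wl: 4
  step 8. node 0  ⊔preds=0  new=0  old=⊥  +wl: 1
  step 9. node 3  ⊔preds=0  new=0  stable
  step 10. node 4  ⊔preds=0  new=0  stable
  step 11. node 1  ⊔preds=0  new=0  stable

Least fixpoint reached:
  node 0: 0
  node 1: 0
  node 2: 0
  node 3: 0
  node 4: 0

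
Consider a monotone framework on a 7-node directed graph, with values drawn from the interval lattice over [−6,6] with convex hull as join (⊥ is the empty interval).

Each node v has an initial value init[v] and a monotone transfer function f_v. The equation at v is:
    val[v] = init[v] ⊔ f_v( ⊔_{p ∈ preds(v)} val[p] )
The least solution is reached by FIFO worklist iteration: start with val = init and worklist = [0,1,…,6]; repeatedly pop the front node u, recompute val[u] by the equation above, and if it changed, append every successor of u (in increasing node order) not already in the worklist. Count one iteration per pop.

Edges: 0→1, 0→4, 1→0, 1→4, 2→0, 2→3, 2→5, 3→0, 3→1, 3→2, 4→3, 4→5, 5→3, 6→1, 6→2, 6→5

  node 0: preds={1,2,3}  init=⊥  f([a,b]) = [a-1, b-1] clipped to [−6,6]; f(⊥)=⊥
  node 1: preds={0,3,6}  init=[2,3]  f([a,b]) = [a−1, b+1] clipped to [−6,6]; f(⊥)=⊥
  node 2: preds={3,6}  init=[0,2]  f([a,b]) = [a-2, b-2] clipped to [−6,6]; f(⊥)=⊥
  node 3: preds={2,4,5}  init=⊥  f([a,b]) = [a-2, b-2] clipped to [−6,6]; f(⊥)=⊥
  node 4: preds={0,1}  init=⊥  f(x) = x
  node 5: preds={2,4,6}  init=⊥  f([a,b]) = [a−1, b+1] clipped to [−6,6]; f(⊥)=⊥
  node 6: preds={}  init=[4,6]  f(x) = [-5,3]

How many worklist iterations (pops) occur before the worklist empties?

19

Worklist (19 pops):
  #1 pop 0: in=[0,3] → [-1,2] (was ⊥); enqueue []
  #2 pop 1: in=[-1,6] → [-2,6] (was [2,3]); enqueue [0]
  #3 pop 2: in=[4,6] → [0,4] (was [0,2]); enqueue []
  #4 pop 3: in=[0,4] → [-2,2] (was ⊥); enqueue [1,2]
  #5 pop 4: in=[-2,6] → [-2,6] (was ⊥); enqueue [3]
  #6 pop 5: in=[-2,6] → [-3,6] (was ⊥); enqueue []
  #7 pop 6: in=⊥ → [-5,6] (was [4,6]); enqueue [5]
  #8 pop 0: in=[-2,6] → [-3,5] (was [-1,2]); enqueue [4]
  #9 pop 1: in=[-5,6] → [-6,6] (was [-2,6]); enqueue [0]
  #10 pop 2: in=[-5,6] → [-6,4] (was [0,4]); enqueue []
  #11 pop 3: in=[-6,6] → [-6,4] (was [-2,2]); enqueue [1,2]
  #12 pop 5: in=[-6,6] → [-6,6] (was [-3,6]); enqueue [3]
  #13 pop 4: in=[-6,6] → [-6,6] (was [-2,6]); enqueue [5]
  #14 pop 0: in=[-6,6] → [-6,5] (was [-3,5]); enqueue [4]
  #15 pop 1: in=[-6,6] → [-6,6] (no change)
  #16 pop 2: in=[-6,6] → [-6,4] (no change)
  #17 pop 3: in=[-6,6] → [-6,4] (no change)
  #18 pop 5: in=[-6,6] → [-6,6] (no change)
  #19 pop 4: in=[-6,6] → [-6,6] (no change)

Fixpoint:
  val[0] = [-6,5]
  val[1] = [-6,6]
  val[2] = [-6,4]
  val[3] = [-6,4]
  val[4] = [-6,6]
  val[5] = [-6,6]
  val[6] = [-5,6]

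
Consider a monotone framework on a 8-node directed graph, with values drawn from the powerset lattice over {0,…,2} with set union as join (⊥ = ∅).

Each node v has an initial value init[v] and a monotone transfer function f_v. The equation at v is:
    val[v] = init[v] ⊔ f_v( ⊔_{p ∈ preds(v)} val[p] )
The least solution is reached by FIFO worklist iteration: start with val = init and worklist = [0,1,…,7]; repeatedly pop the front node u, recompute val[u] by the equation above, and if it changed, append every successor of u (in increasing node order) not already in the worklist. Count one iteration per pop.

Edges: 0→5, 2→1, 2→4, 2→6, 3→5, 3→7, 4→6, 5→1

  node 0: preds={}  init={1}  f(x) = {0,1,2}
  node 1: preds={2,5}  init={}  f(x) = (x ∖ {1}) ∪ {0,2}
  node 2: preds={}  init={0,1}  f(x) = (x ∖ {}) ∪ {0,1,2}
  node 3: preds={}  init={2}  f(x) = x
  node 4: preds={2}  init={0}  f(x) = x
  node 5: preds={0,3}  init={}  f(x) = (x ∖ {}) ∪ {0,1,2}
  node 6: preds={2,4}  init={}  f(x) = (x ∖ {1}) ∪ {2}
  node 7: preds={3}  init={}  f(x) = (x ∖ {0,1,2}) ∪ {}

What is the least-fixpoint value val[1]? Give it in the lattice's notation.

Trace (9 dequeues):
  [1] u=0 | in {} | out {0,1,2} | prev {1} | push {}
  [2] u=1 | in {0,1} | out {0,2} | prev {} | push {}
  [3] u=2 | in {} | out {0,1,2} | prev {0,1} | push {1}
  [4] u=3 | in {} | out {2} | ==
  [5] u=4 | in {0,1,2} | out {0,1,2} | prev {0} | push {}
  [6] u=5 | in {0,1,2} | out {0,1,2} | prev {} | push {}
  [7] u=6 | in {0,1,2} | out {0,2} | prev {} | push {}
  [8] u=7 | in {2} | out {} | ==
  [9] u=1 | in {0,1,2} | out {0,2} | ==

Converged values:
  [0] {0,1,2}
  [1] {0,2}
  [2] {0,1,2}
  [3] {2}
  [4] {0,1,2}
  [5] {0,1,2}
  [6] {0,2}
  [7] {}

{0,2}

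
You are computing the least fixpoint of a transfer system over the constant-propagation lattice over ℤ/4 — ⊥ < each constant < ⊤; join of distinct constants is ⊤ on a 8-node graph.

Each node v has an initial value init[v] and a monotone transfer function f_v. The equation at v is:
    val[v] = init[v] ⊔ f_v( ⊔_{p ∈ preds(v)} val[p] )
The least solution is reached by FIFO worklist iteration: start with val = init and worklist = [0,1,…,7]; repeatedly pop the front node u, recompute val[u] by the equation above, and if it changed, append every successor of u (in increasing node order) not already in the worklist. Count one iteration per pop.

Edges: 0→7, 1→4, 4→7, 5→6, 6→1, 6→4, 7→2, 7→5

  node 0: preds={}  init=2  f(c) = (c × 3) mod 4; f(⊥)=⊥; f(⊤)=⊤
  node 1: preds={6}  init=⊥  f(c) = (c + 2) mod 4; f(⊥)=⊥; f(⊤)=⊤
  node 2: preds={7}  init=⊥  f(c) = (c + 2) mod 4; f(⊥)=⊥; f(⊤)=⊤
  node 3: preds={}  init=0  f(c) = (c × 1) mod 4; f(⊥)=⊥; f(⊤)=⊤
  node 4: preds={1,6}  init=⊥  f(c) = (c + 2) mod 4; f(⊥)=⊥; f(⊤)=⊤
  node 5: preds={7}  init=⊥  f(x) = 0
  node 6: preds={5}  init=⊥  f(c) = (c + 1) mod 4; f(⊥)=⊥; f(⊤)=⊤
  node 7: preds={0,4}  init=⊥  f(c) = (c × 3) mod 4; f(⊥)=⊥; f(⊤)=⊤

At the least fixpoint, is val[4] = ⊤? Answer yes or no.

yes

Trace (15 dequeues):
  [1] u=0 | in ⊥ | out 2 | ==
  [2] u=1 | in ⊥ | out ⊥ | ==
  [3] u=2 | in ⊥ | out ⊥ | ==
  [4] u=3 | in ⊥ | out 0 | ==
  [5] u=4 | in ⊥ | out ⊥ | ==
  [6] u=5 | in ⊥ | out 0 | prev ⊥ | push {}
  [7] u=6 | in 0 | out 1 | prev ⊥ | push {1,4}
  [8] u=7 | in 2 | out 2 | prev ⊥ | push {2,5}
  [9] u=1 | in 1 | out 3 | prev ⊥ | push {}
  [10] u=4 | in ⊤ | out ⊤ | prev ⊥ | push {7}
  [11] u=2 | in 2 | out 0 | prev ⊥ | push {}
  [12] u=5 | in 2 | out 0 | ==
  [13] u=7 | in ⊤ | out ⊤ | prev 2 | push {2,5}
  [14] u=2 | in ⊤ | out ⊤ | prev 0 | push {}
  [15] u=5 | in ⊤ | out 0 | ==

Converged values:
  [0] 2
  [1] 3
  [2] ⊤
  [3] 0
  [4] ⊤
  [5] 0
  [6] 1
  [7] ⊤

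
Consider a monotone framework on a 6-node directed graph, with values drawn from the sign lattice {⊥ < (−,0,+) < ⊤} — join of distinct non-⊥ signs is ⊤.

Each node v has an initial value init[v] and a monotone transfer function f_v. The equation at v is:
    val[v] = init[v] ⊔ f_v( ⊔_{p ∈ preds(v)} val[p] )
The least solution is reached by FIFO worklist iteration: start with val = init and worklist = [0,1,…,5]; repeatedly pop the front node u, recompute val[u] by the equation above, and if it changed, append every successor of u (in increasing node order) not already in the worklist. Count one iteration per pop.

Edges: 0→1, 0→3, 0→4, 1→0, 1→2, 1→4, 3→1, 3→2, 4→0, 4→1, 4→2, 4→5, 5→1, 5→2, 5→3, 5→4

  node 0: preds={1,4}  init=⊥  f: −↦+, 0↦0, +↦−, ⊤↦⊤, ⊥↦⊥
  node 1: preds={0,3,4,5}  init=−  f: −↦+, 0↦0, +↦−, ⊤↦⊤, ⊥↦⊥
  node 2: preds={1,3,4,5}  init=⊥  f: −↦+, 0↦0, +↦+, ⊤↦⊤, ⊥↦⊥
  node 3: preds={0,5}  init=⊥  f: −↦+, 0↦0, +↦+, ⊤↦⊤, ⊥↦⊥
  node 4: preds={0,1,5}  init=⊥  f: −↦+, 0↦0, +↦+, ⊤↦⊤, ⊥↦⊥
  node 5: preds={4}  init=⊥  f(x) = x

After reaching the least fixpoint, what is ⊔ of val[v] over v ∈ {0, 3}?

Worklist (13 pops):
  #1 pop 0: in=− → + (was ⊥); enqueue []
  #2 pop 1: in=+ → − (no change)
  #3 pop 2: in=− → + (was ⊥); enqueue []
  #4 pop 3: in=+ → + (was ⊥); enqueue [1,2]
  #5 pop 4: in=⊤ → ⊤ (was ⊥); enqueue [0]
  #6 pop 5: in=⊤ → ⊤ (was ⊥); enqueue [3,4]
  #7 pop 1: in=⊤ → ⊤ (was −); enqueue []
  #8 pop 2: in=⊤ → ⊤ (was +); enqueue []
  #9 pop 0: in=⊤ → ⊤ (was +); enqueue [1]
  #10 pop 3: in=⊤ → ⊤ (was +); enqueue [2]
  #11 pop 4: in=⊤ → ⊤ (no change)
  #12 pop 1: in=⊤ → ⊤ (no change)
  #13 pop 2: in=⊤ → ⊤ (no change)

Fixpoint:
  val[0] = ⊤
  val[1] = ⊤
  val[2] = ⊤
  val[3] = ⊤
  val[4] = ⊤
  val[5] = ⊤

⊤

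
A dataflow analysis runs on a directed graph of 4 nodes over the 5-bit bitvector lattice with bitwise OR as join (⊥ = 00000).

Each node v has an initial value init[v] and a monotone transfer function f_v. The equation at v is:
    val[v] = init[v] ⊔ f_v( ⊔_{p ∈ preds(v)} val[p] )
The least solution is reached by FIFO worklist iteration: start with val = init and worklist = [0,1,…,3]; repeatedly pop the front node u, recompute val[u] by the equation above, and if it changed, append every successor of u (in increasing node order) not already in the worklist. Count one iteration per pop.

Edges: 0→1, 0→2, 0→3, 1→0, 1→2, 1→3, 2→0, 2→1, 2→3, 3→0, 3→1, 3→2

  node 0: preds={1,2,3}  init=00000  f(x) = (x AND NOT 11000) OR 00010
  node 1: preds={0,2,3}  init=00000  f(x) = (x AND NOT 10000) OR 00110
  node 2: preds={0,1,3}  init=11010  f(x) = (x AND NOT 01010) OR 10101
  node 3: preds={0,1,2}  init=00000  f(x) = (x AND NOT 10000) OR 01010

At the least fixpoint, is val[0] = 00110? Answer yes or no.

no

Trace (9 dequeues):
  [1] u=0 | in 11010 | out 00010 | prev 00000 | push {}
  [2] u=1 | in 11010 | out 01110 | prev 00000 | push {0}
  [3] u=2 | in 01110 | out 11111 | prev 11010 | push {1}
  [4] u=3 | in 11111 | out 01111 | prev 00000 | push {2}
  [5] u=0 | in 11111 | out 00111 | prev 00010 | push {3}
  [6] u=1 | in 11111 | out 01111 | prev 01110 | push {0}
  [7] u=2 | in 01111 | out 11111 | ==
  [8] u=3 | in 11111 | out 01111 | ==
  [9] u=0 | in 11111 | out 00111 | ==

Converged values:
  [0] 00111
  [1] 01111
  [2] 11111
  [3] 01111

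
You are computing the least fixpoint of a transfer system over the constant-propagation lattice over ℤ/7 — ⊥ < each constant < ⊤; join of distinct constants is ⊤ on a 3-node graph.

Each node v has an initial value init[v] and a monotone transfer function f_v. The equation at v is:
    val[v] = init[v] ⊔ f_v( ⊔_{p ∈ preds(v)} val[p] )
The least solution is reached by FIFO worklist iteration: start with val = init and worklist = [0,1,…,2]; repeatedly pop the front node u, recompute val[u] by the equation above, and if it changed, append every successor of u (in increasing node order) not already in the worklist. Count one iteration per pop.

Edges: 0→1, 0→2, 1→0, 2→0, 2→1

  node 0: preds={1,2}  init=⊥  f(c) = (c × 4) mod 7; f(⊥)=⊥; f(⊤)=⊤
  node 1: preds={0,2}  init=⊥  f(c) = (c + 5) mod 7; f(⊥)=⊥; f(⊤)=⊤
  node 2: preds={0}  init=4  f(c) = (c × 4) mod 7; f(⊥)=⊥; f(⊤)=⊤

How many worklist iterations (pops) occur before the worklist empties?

Trace (6 dequeues):
  [1] u=0 | in 4 | out 2 | prev ⊥ | push {}
  [2] u=1 | in ⊤ | out ⊤ | prev ⊥ | push {0}
  [3] u=2 | in 2 | out ⊤ | prev 4 | push {1}
  [4] u=0 | in ⊤ | out ⊤ | prev 2 | push {2}
  [5] u=1 | in ⊤ | out ⊤ | ==
  [6] u=2 | in ⊤ | out ⊤ | ==

Converged values:
  [0] ⊤
  [1] ⊤
  [2] ⊤

6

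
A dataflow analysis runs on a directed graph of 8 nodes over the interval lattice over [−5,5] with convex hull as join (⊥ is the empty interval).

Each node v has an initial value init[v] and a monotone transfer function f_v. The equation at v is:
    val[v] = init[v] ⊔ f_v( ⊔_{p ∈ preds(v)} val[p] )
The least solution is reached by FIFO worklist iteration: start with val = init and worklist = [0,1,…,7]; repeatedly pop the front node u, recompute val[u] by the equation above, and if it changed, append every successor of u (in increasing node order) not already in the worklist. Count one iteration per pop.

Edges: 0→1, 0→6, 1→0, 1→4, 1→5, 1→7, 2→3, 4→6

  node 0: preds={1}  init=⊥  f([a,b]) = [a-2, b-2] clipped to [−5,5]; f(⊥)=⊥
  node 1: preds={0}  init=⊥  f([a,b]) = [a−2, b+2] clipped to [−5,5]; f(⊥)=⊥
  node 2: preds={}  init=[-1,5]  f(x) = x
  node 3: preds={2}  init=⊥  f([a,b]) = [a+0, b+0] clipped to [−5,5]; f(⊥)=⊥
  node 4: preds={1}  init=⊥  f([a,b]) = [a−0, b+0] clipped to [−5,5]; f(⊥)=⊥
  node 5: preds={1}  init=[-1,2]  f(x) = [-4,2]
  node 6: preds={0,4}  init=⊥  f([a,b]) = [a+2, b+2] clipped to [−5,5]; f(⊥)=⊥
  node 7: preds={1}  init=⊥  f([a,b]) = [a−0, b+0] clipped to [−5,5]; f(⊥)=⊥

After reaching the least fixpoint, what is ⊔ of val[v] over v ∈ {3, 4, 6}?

Worklist (8 pops):
  #1 pop 0: in=⊥ → ⊥ (no change)
  #2 pop 1: in=⊥ → ⊥ (no change)
  #3 pop 2: in=⊥ → [-1,5] (no change)
  #4 pop 3: in=[-1,5] → [-1,5] (was ⊥); enqueue []
  #5 pop 4: in=⊥ → ⊥ (no change)
  #6 pop 5: in=⊥ → [-4,2] (was [-1,2]); enqueue []
  #7 pop 6: in=⊥ → ⊥ (no change)
  #8 pop 7: in=⊥ → ⊥ (no change)

Fixpoint:
  val[0] = ⊥
  val[1] = ⊥
  val[2] = [-1,5]
  val[3] = [-1,5]
  val[4] = ⊥
  val[5] = [-4,2]
  val[6] = ⊥
  val[7] = ⊥

[-1,5]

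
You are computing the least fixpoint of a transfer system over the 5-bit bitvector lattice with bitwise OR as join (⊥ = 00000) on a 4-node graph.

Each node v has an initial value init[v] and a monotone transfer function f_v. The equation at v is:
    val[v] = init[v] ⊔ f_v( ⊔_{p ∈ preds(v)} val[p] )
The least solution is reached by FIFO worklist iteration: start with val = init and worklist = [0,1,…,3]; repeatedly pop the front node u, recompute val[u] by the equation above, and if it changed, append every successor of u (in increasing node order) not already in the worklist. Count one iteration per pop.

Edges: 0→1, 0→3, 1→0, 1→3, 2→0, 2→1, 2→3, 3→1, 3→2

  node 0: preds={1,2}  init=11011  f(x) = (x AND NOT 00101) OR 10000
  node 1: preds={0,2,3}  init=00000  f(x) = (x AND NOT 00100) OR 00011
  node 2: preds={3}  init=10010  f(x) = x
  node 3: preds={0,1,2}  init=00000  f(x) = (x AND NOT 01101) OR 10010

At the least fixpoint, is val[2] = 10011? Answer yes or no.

no

Iteration log — 7 steps:
  step 1. node 0  ⊔preds=10010  new=11011  stable
  step 2. node 1  ⊔preds=11011  new=11011  old=00000  +wl: 0
  step 3. node 2  ⊔preds=00000  new=10010  stable
  step 4. node 3  ⊔preds=11011  new=10010  old=00000  +wl: 1,2
  step 5. node 0  ⊔preds=11011  new=11011  stable
  step 6. node 1  ⊔preds=11011  new=11011  stable
  step 7. node 2  ⊔preds=10010  new=10010  stable

Least fixpoint reached:
  node 0: 11011
  node 1: 11011
  node 2: 10010
  node 3: 10010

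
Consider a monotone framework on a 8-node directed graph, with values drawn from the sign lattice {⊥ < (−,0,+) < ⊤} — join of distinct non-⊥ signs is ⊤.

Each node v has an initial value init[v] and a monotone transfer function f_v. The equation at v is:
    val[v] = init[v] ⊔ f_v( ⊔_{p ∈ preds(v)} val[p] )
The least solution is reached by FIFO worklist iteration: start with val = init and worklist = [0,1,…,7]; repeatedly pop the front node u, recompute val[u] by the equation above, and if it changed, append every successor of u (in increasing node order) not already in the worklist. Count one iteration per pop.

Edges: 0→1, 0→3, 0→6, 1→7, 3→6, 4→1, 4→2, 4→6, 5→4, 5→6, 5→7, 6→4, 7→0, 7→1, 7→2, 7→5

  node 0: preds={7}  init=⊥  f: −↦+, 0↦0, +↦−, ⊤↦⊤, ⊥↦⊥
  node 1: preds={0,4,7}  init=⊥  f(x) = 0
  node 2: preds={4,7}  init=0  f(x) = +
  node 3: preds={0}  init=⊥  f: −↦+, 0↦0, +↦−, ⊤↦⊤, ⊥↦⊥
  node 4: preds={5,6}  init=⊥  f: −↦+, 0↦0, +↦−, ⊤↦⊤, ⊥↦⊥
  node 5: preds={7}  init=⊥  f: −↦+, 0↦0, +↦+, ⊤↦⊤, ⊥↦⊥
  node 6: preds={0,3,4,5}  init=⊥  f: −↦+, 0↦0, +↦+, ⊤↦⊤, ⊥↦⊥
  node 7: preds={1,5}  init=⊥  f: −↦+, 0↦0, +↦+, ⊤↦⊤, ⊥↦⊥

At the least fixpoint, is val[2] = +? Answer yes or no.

no

Iteration log — 19 steps:
  step 1. node 0  ⊔preds=⊥  new=⊥  stable
  step 2. node 1  ⊔preds=⊥  new=0  old=⊥  +wl: 
  step 3. node 2  ⊔preds=⊥  new=⊤  old=0  +wl: 
  step 4. node 3  ⊔preds=⊥  new=⊥  stable
  step 5. node 4  ⊔preds=⊥  new=⊥  stable
  step 6. node 5  ⊔preds=⊥  new=⊥  stable
  step 7. node 6  ⊔preds=⊥  new=⊥  stable
  step 8. node 7  ⊔preds=0  new=0  old=⊥  +wl: 0,1,2,5
  step 9. node 0  ⊔preds=0  new=0  old=⊥  +wl: 3,6
  step 10. node 1  ⊔preds=0  new=0  stable
  step 11. node 2  ⊔preds=0  new=⊤  stable
  step 12. node 5  ⊔preds=0  new=0  old=⊥  +wl: 4,7
  step 13. node 3  ⊔preds=0  new=0  old=⊥  +wl: 
  step 14. node 6  ⊔preds=0  new=0  old=⊥  +wl: 
  step 15. node 4  ⊔preds=0  new=0  old=⊥  +wl: 1,2,6
  step 16. node 7  ⊔preds=0  new=0  stable
  step 17. node 1  ⊔preds=0  new=0  stable
  step 18. node 2  ⊔preds=0  new=⊤  stable
  step 19. node 6  ⊔preds=0  new=0  stable

Least fixpoint reached:
  node 0: 0
  node 1: 0
  node 2: ⊤
  node 3: 0
  node 4: 0
  node 5: 0
  node 6: 0
  node 7: 0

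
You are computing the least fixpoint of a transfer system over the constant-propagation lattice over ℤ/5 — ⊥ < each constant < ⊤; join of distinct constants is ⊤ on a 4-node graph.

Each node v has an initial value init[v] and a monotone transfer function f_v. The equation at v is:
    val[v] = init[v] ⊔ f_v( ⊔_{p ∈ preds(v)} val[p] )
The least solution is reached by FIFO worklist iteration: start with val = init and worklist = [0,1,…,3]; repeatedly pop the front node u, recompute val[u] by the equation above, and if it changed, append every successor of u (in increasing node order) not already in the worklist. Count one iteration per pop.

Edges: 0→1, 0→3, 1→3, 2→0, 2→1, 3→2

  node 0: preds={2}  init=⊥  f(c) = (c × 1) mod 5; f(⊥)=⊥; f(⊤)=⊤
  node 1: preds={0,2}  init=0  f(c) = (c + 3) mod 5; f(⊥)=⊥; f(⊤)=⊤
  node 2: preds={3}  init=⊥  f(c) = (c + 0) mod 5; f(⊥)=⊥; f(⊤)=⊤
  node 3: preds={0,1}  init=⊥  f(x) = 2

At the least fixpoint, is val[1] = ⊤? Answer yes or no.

Iteration log — 8 steps:
  step 1. node 0  ⊔preds=⊥  new=⊥  stable
  step 2. node 1  ⊔preds=⊥  new=0  stable
  step 3. node 2  ⊔preds=⊥  new=⊥  stable
  step 4. node 3  ⊔preds=0  new=2  old=⊥  +wl: 2
  step 5. node 2  ⊔preds=2  new=2  old=⊥  +wl: 0,1
  step 6. node 0  ⊔preds=2  new=2  old=⊥  +wl: 3
  step 7. node 1  ⊔preds=2  new=0  stable
  step 8. node 3  ⊔preds=⊤  new=2  stable

Least fixpoint reached:
  node 0: 2
  node 1: 0
  node 2: 2
  node 3: 2

no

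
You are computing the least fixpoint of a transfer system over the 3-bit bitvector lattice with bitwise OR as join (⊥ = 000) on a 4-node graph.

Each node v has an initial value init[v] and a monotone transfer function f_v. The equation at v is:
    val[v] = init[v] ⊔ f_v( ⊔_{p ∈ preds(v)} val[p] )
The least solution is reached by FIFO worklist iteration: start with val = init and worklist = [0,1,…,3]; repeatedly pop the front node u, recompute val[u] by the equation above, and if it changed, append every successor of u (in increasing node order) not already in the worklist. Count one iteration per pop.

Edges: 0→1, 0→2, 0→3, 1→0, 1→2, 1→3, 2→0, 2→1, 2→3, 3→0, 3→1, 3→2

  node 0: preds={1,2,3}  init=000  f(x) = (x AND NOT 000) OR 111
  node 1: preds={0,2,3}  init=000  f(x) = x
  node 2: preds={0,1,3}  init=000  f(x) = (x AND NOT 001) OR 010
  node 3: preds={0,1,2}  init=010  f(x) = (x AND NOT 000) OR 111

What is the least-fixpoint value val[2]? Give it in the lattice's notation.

Worklist (7 pops):
  #1 pop 0: in=010 → 111 (was 000); enqueue []
  #2 pop 1: in=111 → 111 (was 000); enqueue [0]
  #3 pop 2: in=111 → 110 (was 000); enqueue [1]
  #4 pop 3: in=111 → 111 (was 010); enqueue [2]
  #5 pop 0: in=111 → 111 (no change)
  #6 pop 1: in=111 → 111 (no change)
  #7 pop 2: in=111 → 110 (no change)

Fixpoint:
  val[0] = 111
  val[1] = 111
  val[2] = 110
  val[3] = 111

110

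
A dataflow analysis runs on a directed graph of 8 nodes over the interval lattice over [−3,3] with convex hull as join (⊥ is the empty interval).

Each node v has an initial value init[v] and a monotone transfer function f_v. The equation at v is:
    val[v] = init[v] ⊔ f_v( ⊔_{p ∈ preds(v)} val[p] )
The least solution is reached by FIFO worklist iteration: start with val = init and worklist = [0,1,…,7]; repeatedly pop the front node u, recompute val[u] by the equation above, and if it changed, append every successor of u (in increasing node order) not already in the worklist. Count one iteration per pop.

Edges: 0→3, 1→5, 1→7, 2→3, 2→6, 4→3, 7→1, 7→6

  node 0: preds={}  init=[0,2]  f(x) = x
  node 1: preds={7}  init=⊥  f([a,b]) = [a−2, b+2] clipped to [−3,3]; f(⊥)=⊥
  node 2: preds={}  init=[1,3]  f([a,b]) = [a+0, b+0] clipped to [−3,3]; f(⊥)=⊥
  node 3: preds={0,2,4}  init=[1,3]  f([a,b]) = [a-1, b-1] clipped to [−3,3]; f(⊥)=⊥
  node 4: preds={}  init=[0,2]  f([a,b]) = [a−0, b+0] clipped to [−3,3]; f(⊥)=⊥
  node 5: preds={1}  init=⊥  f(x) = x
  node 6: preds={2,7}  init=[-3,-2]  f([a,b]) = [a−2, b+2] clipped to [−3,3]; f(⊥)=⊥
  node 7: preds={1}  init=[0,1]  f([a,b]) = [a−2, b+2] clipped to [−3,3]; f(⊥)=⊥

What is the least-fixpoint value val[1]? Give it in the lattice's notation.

[-3,3]

Iteration log — 12 steps:
  step 1. node 0  ⊔preds=⊥  new=[0,2]  stable
  step 2. node 1  ⊔preds=[0,1]  new=[-2,3]  old=⊥  +wl: 
  step 3. node 2  ⊔preds=⊥  new=[1,3]  stable
  step 4. node 3  ⊔preds=[0,3]  new=[-1,3]  old=[1,3]  +wl: 
  step 5. node 4  ⊔preds=⊥  new=[0,2]  stable
  step 6. node 5  ⊔preds=[-2,3]  new=[-2,3]  old=⊥  +wl: 
  step 7. node 6  ⊔preds=[0,3]  new=[-3,3]  old=[-3,-2]  +wl: 
  step 8. node 7  ⊔preds=[-2,3]  new=[-3,3]  old=[0,1]  +wl: 1,6
  step 9. node 1  ⊔preds=[-3,3]  new=[-3,3]  old=[-2,3]  +wl: 5,7
  step 10. node 6  ⊔preds=[-3,3]  new=[-3,3]  stable
  step 11. node 5  ⊔preds=[-3,3]  new=[-3,3]  old=[-2,3]  +wl: 
  step 12. node 7  ⊔preds=[-3,3]  new=[-3,3]  stable

Least fixpoint reached:
  node 0: [0,2]
  node 1: [-3,3]
  node 2: [1,3]
  node 3: [-1,3]
  node 4: [0,2]
  node 5: [-3,3]
  node 6: [-3,3]
  node 7: [-3,3]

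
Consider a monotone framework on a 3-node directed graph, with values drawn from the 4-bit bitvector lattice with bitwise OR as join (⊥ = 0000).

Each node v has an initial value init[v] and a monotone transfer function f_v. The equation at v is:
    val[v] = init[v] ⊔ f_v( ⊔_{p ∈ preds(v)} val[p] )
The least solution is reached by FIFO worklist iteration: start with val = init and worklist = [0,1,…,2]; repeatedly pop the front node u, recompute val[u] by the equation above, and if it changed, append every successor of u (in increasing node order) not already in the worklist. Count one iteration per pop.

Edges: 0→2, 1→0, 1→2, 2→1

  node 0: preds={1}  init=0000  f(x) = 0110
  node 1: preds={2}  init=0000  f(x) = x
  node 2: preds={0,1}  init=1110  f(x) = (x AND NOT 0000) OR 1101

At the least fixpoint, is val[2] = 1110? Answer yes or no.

Worklist (7 pops):
  #1 pop 0: in=0000 → 0110 (was 0000); enqueue []
  #2 pop 1: in=1110 → 1110 (was 0000); enqueue [0]
  #3 pop 2: in=1110 → 1111 (was 1110); enqueue [1]
  #4 pop 0: in=1110 → 0110 (no change)
  #5 pop 1: in=1111 → 1111 (was 1110); enqueue [0,2]
  #6 pop 0: in=1111 → 0110 (no change)
  #7 pop 2: in=1111 → 1111 (no change)

Fixpoint:
  val[0] = 0110
  val[1] = 1111
  val[2] = 1111

no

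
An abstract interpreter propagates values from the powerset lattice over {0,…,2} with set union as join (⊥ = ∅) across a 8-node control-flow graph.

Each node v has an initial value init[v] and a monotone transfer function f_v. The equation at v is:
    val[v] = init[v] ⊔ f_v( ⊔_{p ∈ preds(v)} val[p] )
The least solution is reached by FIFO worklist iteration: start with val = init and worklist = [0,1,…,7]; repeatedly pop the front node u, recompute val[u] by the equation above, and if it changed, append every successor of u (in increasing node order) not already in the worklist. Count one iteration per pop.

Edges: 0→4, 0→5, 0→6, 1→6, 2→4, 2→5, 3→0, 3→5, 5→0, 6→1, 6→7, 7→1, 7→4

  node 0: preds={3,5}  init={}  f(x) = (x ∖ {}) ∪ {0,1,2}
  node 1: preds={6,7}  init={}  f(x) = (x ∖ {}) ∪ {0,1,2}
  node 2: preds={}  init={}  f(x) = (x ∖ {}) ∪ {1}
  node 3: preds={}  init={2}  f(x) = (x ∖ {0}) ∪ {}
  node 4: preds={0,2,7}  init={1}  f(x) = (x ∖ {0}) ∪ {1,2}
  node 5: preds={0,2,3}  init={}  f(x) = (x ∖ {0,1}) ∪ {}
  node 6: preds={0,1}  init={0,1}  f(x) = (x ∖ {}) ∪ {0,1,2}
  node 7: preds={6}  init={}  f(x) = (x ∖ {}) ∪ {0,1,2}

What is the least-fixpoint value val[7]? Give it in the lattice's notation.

{0,1,2}

Worklist (11 pops):
  #1 pop 0: in={2} → {0,1,2} (was {}); enqueue []
  #2 pop 1: in={0,1} → {0,1,2} (was {}); enqueue []
  #3 pop 2: in={} → {1} (was {}); enqueue []
  #4 pop 3: in={} → {2} (no change)
  #5 pop 4: in={0,1,2} → {1,2} (was {1}); enqueue []
  #6 pop 5: in={0,1,2} → {2} (was {}); enqueue [0]
  #7 pop 6: in={0,1,2} → {0,1,2} (was {0,1}); enqueue [1]
  #8 pop 7: in={0,1,2} → {0,1,2} (was {}); enqueue [4]
  #9 pop 0: in={2} → {0,1,2} (no change)
  #10 pop 1: in={0,1,2} → {0,1,2} (no change)
  #11 pop 4: in={0,1,2} → {1,2} (no change)

Fixpoint:
  val[0] = {0,1,2}
  val[1] = {0,1,2}
  val[2] = {1}
  val[3] = {2}
  val[4] = {1,2}
  val[5] = {2}
  val[6] = {0,1,2}
  val[7] = {0,1,2}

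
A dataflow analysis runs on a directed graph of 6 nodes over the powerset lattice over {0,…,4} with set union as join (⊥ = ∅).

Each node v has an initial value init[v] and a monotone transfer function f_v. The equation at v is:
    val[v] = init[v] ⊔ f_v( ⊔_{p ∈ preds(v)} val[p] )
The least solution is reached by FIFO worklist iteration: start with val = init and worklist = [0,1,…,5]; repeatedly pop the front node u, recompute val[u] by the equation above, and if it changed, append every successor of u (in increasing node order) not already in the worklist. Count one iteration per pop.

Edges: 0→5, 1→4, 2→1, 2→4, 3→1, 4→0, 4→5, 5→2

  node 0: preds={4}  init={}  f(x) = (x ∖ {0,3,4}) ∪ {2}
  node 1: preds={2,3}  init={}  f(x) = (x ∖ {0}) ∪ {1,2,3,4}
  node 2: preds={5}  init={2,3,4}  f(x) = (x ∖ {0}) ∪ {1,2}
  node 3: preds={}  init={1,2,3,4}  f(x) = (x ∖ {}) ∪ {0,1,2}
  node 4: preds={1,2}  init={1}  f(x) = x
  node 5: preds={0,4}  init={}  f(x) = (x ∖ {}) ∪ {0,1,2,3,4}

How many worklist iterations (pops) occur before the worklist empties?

9

Iteration log — 9 steps:
  step 1. node 0  ⊔preds={1}  new={1,2}  old={}  +wl: 
  step 2. node 1  ⊔preds={1,2,3,4}  new={1,2,3,4}  old={}  +wl: 
  step 3. node 2  ⊔preds={}  new={1,2,3,4}  old={2,3,4}  +wl: 1
  step 4. node 3  ⊔preds={}  new={0,1,2,3,4}  old={1,2,3,4}  +wl: 
  step 5. node 4  ⊔preds={1,2,3,4}  new={1,2,3,4}  old={1}  +wl: 0
  step 6. node 5  ⊔preds={1,2,3,4}  new={0,1,2,3,4}  old={}  +wl: 2
  step 7. node 1  ⊔preds={0,1,2,3,4}  new={1,2,3,4}  stable
  step 8. node 0  ⊔preds={1,2,3,4}  new={1,2}  stable
  step 9. node 2  ⊔preds={0,1,2,3,4}  new={1,2,3,4}  stable

Least fixpoint reached:
  node 0: {1,2}
  node 1: {1,2,3,4}
  node 2: {1,2,3,4}
  node 3: {0,1,2,3,4}
  node 4: {1,2,3,4}
  node 5: {0,1,2,3,4}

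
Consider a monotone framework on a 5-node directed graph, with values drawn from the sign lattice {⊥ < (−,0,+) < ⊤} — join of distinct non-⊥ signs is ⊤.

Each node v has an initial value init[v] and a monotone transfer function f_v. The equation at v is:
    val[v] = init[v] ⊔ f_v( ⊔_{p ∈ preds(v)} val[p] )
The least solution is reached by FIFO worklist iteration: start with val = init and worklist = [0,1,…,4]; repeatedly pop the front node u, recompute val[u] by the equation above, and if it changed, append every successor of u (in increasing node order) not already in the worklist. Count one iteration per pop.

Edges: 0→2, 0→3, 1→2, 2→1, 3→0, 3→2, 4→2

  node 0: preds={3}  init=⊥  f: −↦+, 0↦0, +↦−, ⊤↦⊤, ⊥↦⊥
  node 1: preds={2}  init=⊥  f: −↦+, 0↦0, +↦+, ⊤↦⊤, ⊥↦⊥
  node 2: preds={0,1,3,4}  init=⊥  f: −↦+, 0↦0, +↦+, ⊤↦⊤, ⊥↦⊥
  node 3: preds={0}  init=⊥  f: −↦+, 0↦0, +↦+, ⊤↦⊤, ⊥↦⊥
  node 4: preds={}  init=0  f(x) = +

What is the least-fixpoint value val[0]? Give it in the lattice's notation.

Trace (9 dequeues):
  [1] u=0 | in ⊥ | out ⊥ | ==
  [2] u=1 | in ⊥ | out ⊥ | ==
  [3] u=2 | in 0 | out 0 | prev ⊥ | push {1}
  [4] u=3 | in ⊥ | out ⊥ | ==
  [5] u=4 | in ⊥ | out ⊤ | prev 0 | push {2}
  [6] u=1 | in 0 | out 0 | prev ⊥ | push {}
  [7] u=2 | in ⊤ | out ⊤ | prev 0 | push {1}
  [8] u=1 | in ⊤ | out ⊤ | prev 0 | push {2}
  [9] u=2 | in ⊤ | out ⊤ | ==

Converged values:
  [0] ⊥
  [1] ⊤
  [2] ⊤
  [3] ⊥
  [4] ⊤

⊥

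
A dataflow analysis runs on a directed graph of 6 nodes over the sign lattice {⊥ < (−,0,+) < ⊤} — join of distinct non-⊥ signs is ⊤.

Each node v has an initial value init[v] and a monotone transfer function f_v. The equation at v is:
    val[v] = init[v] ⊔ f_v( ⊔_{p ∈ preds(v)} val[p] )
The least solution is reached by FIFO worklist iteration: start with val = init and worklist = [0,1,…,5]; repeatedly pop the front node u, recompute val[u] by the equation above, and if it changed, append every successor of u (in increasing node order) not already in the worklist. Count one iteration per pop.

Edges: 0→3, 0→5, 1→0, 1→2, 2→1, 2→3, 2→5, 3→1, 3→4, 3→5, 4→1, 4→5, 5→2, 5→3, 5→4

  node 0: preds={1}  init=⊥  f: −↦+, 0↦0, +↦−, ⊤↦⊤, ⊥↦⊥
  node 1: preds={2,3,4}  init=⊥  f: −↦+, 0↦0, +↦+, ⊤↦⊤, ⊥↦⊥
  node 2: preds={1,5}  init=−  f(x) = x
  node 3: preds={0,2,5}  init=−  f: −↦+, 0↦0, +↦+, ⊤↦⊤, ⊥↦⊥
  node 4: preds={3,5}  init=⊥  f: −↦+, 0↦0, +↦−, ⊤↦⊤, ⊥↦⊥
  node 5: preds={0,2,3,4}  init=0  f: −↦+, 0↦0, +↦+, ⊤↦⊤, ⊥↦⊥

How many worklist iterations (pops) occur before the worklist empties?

Worklist (15 pops):
  #1 pop 0: in=⊥ → ⊥ (no change)
  #2 pop 1: in=− → + (was ⊥); enqueue [0]
  #3 pop 2: in=⊤ → ⊤ (was −); enqueue [1]
  #4 pop 3: in=⊤ → ⊤ (was −); enqueue []
  #5 pop 4: in=⊤ → ⊤ (was ⊥); enqueue []
  #6 pop 5: in=⊤ → ⊤ (was 0); enqueue [2,3,4]
  #7 pop 0: in=+ → − (was ⊥); enqueue [5]
  #8 pop 1: in=⊤ → ⊤ (was +); enqueue [0]
  #9 pop 2: in=⊤ → ⊤ (no change)
  #10 pop 3: in=⊤ → ⊤ (no change)
  #11 pop 4: in=⊤ → ⊤ (no change)
  #12 pop 5: in=⊤ → ⊤ (no change)
  #13 pop 0: in=⊤ → ⊤ (was −); enqueue [3,5]
  #14 pop 3: in=⊤ → ⊤ (no change)
  #15 pop 5: in=⊤ → ⊤ (no change)

Fixpoint:
  val[0] = ⊤
  val[1] = ⊤
  val[2] = ⊤
  val[3] = ⊤
  val[4] = ⊤
  val[5] = ⊤

15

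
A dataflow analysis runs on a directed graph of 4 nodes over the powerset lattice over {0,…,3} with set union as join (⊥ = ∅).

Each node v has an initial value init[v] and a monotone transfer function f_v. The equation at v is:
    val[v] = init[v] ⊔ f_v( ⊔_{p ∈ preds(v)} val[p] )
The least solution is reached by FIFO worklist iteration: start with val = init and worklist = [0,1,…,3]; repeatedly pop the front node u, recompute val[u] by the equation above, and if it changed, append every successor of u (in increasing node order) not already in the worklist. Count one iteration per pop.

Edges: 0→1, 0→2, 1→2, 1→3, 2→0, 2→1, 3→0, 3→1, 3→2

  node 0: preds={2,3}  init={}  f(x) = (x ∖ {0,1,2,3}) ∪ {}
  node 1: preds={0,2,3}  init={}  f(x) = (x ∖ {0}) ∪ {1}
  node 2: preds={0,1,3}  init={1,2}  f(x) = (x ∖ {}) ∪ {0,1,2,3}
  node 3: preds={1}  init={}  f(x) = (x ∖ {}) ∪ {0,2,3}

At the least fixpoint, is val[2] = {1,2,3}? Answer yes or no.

no

Trace (8 dequeues):
  [1] u=0 | in {1,2} | out {} | ==
  [2] u=1 | in {1,2} | out {1,2} | prev {} | push {}
  [3] u=2 | in {1,2} | out {0,1,2,3} | prev {1,2} | push {0,1}
  [4] u=3 | in {1,2} | out {0,1,2,3} | prev {} | push {2}
  [5] u=0 | in {0,1,2,3} | out {} | ==
  [6] u=1 | in {0,1,2,3} | out {1,2,3} | prev {1,2} | push {3}
  [7] u=2 | in {0,1,2,3} | out {0,1,2,3} | ==
  [8] u=3 | in {1,2,3} | out {0,1,2,3} | ==

Converged values:
  [0] {}
  [1] {1,2,3}
  [2] {0,1,2,3}
  [3] {0,1,2,3}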